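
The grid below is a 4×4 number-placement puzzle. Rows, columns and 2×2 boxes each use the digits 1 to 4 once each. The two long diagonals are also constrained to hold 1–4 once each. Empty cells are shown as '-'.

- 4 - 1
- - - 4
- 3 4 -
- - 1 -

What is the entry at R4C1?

4

R2C3 = 2: row 2 has {4}; col 3 has {1,4}; box has {1,4}; anti-diagonal has {1,3} → only 2 remains.
R3C4 = 2: row 3 has {3,4}; col 4 has {1,4}; box has {1,4} → only 2 remains.
R4C1 = 4: row 4 has {1}; col 1 has {}; box has {3}; anti-diagonal has {1,2,3} → only 4 remains.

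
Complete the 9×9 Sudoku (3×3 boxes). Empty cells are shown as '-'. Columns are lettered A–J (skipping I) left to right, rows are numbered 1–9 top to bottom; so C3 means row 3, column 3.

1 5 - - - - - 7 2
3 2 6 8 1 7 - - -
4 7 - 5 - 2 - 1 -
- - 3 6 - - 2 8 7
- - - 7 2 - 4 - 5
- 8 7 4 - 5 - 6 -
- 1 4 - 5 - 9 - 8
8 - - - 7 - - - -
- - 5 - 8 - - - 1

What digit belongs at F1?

3

G2 = 5 (sole candidate).
E4 = 9 (sole candidate).
F4 = 1 (sole candidate).
E6 = 3 (sole candidate).
G6 = 1 (sole candidate).
J6 = 9 (sole candidate).
J2 = 4 (sole candidate).
E3 = 6 (sole candidate).
J3 = 3 (sole candidate).
A4 = 5 (sole candidate).
B4 = 4 (sole candidate).
F5 = 8 (sole candidate).
H5 = 3 (sole candidate).
A6 = 2 (sole candidate).
H7 = 2 (sole candidate).
J8 = 6 (sole candidate).
H9 = 4 (sole candidate).
E1 = 4 (sole candidate).
H2 = 9 (sole candidate).
G3 = 8 (sole candidate).
D7 = 3 (sole candidate).
F7 = 6 (sole candidate).
G8 = 3 (sole candidate).
H8 = 5 (sole candidate).
F9 = 9 (sole candidate).
G9 = 7 (sole candidate).
D1 = 9 (sole candidate).
F1 = 3: row 1 has {1,2,4,5,7,9}; col 6 has {1,2,5,6,7,8,9}; box has {1,2,4,5,6,7,8,9} → only 3 remains.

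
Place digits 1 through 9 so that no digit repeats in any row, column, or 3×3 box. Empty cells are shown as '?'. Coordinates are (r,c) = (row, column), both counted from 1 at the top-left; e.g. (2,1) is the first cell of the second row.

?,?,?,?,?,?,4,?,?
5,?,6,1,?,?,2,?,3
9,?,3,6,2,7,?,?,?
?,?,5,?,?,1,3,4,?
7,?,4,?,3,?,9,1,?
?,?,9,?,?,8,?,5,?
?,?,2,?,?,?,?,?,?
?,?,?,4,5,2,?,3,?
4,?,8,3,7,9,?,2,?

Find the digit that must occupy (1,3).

(2,6) = 4: row 2 has {1,2,3,5,6}; col 6 has {1,2,7,8,9}; box has {1,2,6,7} → only 4 remains.
(3,8) = 8: row 3 has {2,3,6,7,9}; col 8 has {1,2,3,4,5}; box has {2,3,4} → only 8 remains.
(7,4) = 8: row 7 has {2}; col 4 has {1,3,4,6}; box has {2,3,4,5,7,9} → only 8 remains.
(7,6) = 6: row 7 has {2,8}; col 6 has {1,2,4,7,8,9}; box has {2,3,4,5,7,8,9} → only 6 remains.
(5,6) = 5: row 5 has {1,3,4,7,9}; col 6 has {1,2,4,6,7,8,9}; box has {1,3,8} → only 5 remains.
(7,5) = 1: row 7 has {2,6,8}; col 5 has {2,3,5,7}; box has {2,3,4,5,6,7,8,9} → only 1 remains.
(1,6) = 3: row 1 has {4}; col 6 has {1,2,4,5,6,7,8,9}; box has {1,2,4,6,7} → only 3 remains.
(5,4) = 2: row 5 has {1,3,4,5,7,9}; col 4 has {1,3,4,6,8}; box has {1,3,5,8} → only 2 remains.
(6,4) = 7: row 6 has {5,8,9}; col 4 has {1,2,3,4,6,8}; box has {1,2,3,5,8} → only 7 remains.
(6,7) = 6: row 6 has {5,7,8,9}; col 7 has {2,3,4,9}; box has {1,3,4,5,9} → only 6 remains.
(6,9) = 2: row 6 has {5,6,7,8,9}; col 9 has {3}; box has {1,3,4,5,6,9} → only 2 remains.
(7,1) = 3: row 7 has {1,2,6,8}; col 1 has {4,5,7,9}; box has {2,4,8} → only 3 remains.
(4,4) = 9: row 4 has {1,3,4,5}; col 4 has {1,2,3,4,6,7,8}; box has {1,2,3,5,7,8} → only 9 remains.
(4,5) = 6: row 4 has {1,3,4,5,9}; col 5 has {1,2,3,5,7}; box has {1,2,3,5,7,8,9} → only 6 remains.
(5,9) = 8: row 5 has {1,2,3,4,5,7,9}; col 9 has {2,3}; box has {1,2,3,4,5,6,9} → only 8 remains.
(6,1) = 1: row 6 has {2,5,6,7,8,9}; col 1 has {3,4,5,7,9}; box has {4,5,7,9} → only 1 remains.
(6,2) = 3: row 6 has {1,2,5,6,7,8,9}; col 2 has {}; box has {1,4,5,7,9} → only 3 remains.
(6,5) = 4: row 6 has {1,2,3,5,6,7,8,9}; col 5 has {1,2,3,5,6,7}; box has {1,2,3,5,6,7,8,9} → only 4 remains.
(8,1) = 6: row 8 has {2,3,4,5}; col 1 has {1,3,4,5,7,9}; box has {2,3,4,8} → only 6 remains.
(1,4) = 5: row 1 has {3,4}; col 4 has {1,2,3,4,6,7,8,9}; box has {1,2,3,4,6,7} → only 5 remains.
(4,9) = 7: row 4 has {1,3,4,5,6,9}; col 9 has {2,3,8}; box has {1,2,3,4,5,6,8,9} → only 7 remains.
(5,2) = 6: row 5 has {1,2,3,4,5,7,8,9}; col 2 has {3}; box has {1,3,4,5,7,9} → only 6 remains.
(3,2) = 4: in row 3, 4 can only go here (every other open cell in that row sees a 4).
(7,9) = 4: in row 7, 4 can only go here (every other open cell in that row sees a 4).
(8,7) = 8: in row 8, 8 can only go here (every other open cell in that row sees an 8).
(9,9) = 6: in row 9, 6 can only go here (every other open cell in that row sees a 6).
(1,8) = 6: in row 1, 6 can only go here (every other open cell in that row sees a 6).
(7,7) = 7: in column 7, 7 can only go here (every other open cell in that column sees a 7).
(7,8) = 9: row 7 has {1,2,3,4,6,7,8}; col 8 has {1,2,3,4,5,6,8}; box has {2,3,4,6,7,8} → only 9 remains.
(8,9) = 1: row 8 has {2,3,4,5,6,8}; col 9 has {2,3,4,6,7,8}; box has {2,3,4,6,7,8,9} → only 1 remains.
(9,7) = 5: row 9 has {2,3,4,6,7,8,9}; col 7 has {2,3,4,6,7,8,9}; box has {1,2,3,4,6,7,8,9} → only 5 remains.
(1,9) = 9: row 1 has {3,4,5,6}; col 9 has {1,2,3,4,6,7,8}; box has {2,3,4,6,8} → only 9 remains.
(2,8) = 7: row 2 has {1,2,3,4,5,6}; col 8 has {1,2,3,4,5,6,8,9}; box has {2,3,4,6,8,9} → only 7 remains.
(3,7) = 1: row 3 has {2,3,4,6,7,8,9}; col 7 has {2,3,4,5,6,7,8,9}; box has {2,3,4,6,7,8,9} → only 1 remains.
(3,9) = 5: row 3 has {1,2,3,4,6,7,8,9}; col 9 has {1,2,3,4,6,7,8,9}; box has {1,2,3,4,6,7,8,9} → only 5 remains.
(7,2) = 5: row 7 has {1,2,3,4,6,7,8,9}; col 2 has {3,4,6}; box has {2,3,4,6,8} → only 5 remains.
(8,3) = 7: row 8 has {1,2,3,4,5,6,8}; col 3 has {2,3,4,5,6,8,9}; box has {2,3,4,5,6,8} → only 7 remains.
(9,2) = 1: row 9 has {2,3,4,5,6,7,8,9}; col 2 has {3,4,5,6}; box has {2,3,4,5,6,7,8} → only 1 remains.
(1,3) = 1: row 1 has {3,4,5,6,9}; col 3 has {2,3,4,5,6,7,8,9}; box has {3,4,5,6,9} → only 1 remains.

1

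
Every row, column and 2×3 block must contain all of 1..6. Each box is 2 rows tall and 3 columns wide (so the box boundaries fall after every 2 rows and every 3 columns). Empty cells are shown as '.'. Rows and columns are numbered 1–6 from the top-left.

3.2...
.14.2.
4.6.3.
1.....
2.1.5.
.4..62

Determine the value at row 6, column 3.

3

row 4, column 5 = 4: row 4 has {1}; col 5 has {2,3,5,6}; box has {3} → only 4 remains.
row 6, column 1 = 5: row 6 has {2,4,6}; col 1 has {1,2,3,4}; box has {1,2,4} → only 5 remains.
row 6, column 3 = 3: row 6 has {2,4,5,6}; col 3 has {1,2,4,6}; box has {1,2,4,5} → only 3 remains.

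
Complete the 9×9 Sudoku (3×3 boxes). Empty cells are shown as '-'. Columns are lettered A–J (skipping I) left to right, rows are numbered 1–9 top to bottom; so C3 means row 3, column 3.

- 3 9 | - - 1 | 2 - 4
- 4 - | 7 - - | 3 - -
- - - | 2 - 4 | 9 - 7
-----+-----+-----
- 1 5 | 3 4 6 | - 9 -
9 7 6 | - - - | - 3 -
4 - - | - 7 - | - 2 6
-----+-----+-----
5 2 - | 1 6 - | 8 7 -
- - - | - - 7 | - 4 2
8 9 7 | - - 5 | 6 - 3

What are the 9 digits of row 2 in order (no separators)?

642798351

A4 = 2: row 4 has {1,3,4,5,6,9}; col 1 has {4,5,8,9}; box has {1,4,5,6,7,9} → only 2 remains.
G4 = 7: row 4 has {1,2,3,4,5,6,9}; col 7 has {2,3,6,8,9}; box has {2,3,6,9} → only 7 remains.
J4 = 8: row 4 has {1,2,3,4,5,6,7,9}; col 9 has {2,3,4,6,7}; box has {2,3,6,7,9} → only 8 remains.
B6 = 8: row 6 has {2,4,6,7}; col 2 has {1,2,3,4,7,9}; box has {1,2,4,5,6,7,9} → only 8 remains.
C6 = 3: row 6 has {2,4,6,7,8}; col 3 has {5,6,7,9}; box has {1,2,4,5,6,7,8,9} → only 3 remains.
F6 = 9: row 6 has {2,3,4,6,7,8}; col 6 has {1,4,5,6,7}; box has {3,4,6,7} → only 9 remains.
C7 = 4: row 7 has {1,2,5,6,7,8}; col 3 has {3,5,6,7,9}; box has {2,5,7,8,9} → only 4 remains.
F7 = 3: row 7 has {1,2,4,5,6,7,8}; col 6 has {1,4,5,6,7,9}; box has {1,5,6,7} → only 3 remains.
J7 = 9: row 7 has {1,2,3,4,5,6,7,8}; col 9 has {2,3,4,6,7,8}; box has {2,3,4,6,7,8} → only 9 remains.
B8 = 6: row 8 has {2,4,7}; col 2 has {1,2,3,4,7,8,9}; box has {2,4,5,7,8,9} → only 6 remains.
C8 = 1: row 8 has {2,4,6,7}; col 3 has {3,4,5,6,7,9}; box has {2,4,5,6,7,8,9} → only 1 remains.
G8 = 5: row 8 has {1,2,4,6,7}; col 7 has {2,3,6,7,8,9}; box has {2,3,4,6,7,8,9} → only 5 remains.
D9 = 4: row 9 has {3,5,6,7,8,9}; col 4 has {1,2,3,7}; box has {1,3,5,6,7} → only 4 remains.
E9 = 2: row 9 has {3,4,5,6,7,8,9}; col 5 has {4,6,7}; box has {1,3,4,5,6,7} → only 2 remains.
H9 = 1: row 9 has {2,3,4,5,6,7,8,9}; col 8 has {2,3,4,7,9}; box has {2,3,4,5,6,7,8,9} → only 1 remains.
F2 = 8: row 2 has {3,4,7}; col 6 has {1,3,4,5,6,7,9}; box has {1,2,4,7} → only 8 remains.
B3 = 5: row 3 has {2,4,7,9}; col 2 has {1,2,3,4,6,7,8,9}; box has {3,4,9} → only 5 remains.
C3 = 8: row 3 has {2,4,5,7,9}; col 3 has {1,3,4,5,6,7,9}; box has {3,4,5,9} → only 8 remains.
E3 = 3: row 3 has {2,4,5,7,8,9}; col 5 has {2,4,6,7}; box has {1,2,4,7,8} → only 3 remains.
H3 = 6: row 3 has {2,3,4,5,7,8,9}; col 8 has {1,2,3,4,7,9}; box has {2,3,4,7,9} → only 6 remains.
F5 = 2: row 5 has {3,6,7,9}; col 6 has {1,3,4,5,6,7,8,9}; box has {3,4,6,7,9} → only 2 remains.
D6 = 5: row 6 has {2,3,4,6,7,8,9}; col 4 has {1,2,3,4,7}; box has {2,3,4,6,7,9} → only 5 remains.
G6 = 1: row 6 has {2,3,4,5,6,7,8,9}; col 7 has {2,3,5,6,7,8,9}; box has {2,3,6,7,8,9} → only 1 remains.
A8 = 3: row 8 has {1,2,4,5,6,7}; col 1 has {2,4,5,8,9}; box has {1,2,4,5,6,7,8,9} → only 3 remains.
D1 = 6: row 1 has {1,2,3,4,9}; col 4 has {1,2,3,4,5,7}; box has {1,2,3,4,7,8} → only 6 remains.
E1 = 5: row 1 has {1,2,3,4,6,9}; col 5 has {2,3,4,6,7}; box has {1,2,3,4,6,7,8} → only 5 remains.
H1 = 8: row 1 has {1,2,3,4,5,6,9}; col 8 has {1,2,3,4,6,7,9}; box has {2,3,4,6,7,9} → only 8 remains.
C2 = 2: row 2 has {3,4,7,8}; col 3 has {1,3,4,5,6,7,8,9}; box has {3,4,5,8,9} → only 2 remains.
E2 = 9: row 2 has {2,3,4,7,8}; col 5 has {2,3,4,5,6,7}; box has {1,2,3,4,5,6,7,8} → only 9 remains.
H2 = 5: row 2 has {2,3,4,7,8,9}; col 8 has {1,2,3,4,6,7,8,9}; box has {2,3,4,6,7,8,9} → only 5 remains.
J2 = 1: row 2 has {2,3,4,5,7,8,9}; col 9 has {2,3,4,6,7,8,9}; box has {2,3,4,5,6,7,8,9} → only 1 remains.
A3 = 1: row 3 has {2,3,4,5,6,7,8,9}; col 1 has {2,3,4,5,8,9}; box has {2,3,4,5,8,9} → only 1 remains.
D5 = 8: row 5 has {2,3,6,7,9}; col 4 has {1,2,3,4,5,6,7}; box has {2,3,4,5,6,7,9} → only 8 remains.
E5 = 1: row 5 has {2,3,6,7,8,9}; col 5 has {2,3,4,5,6,7,9}; box has {2,3,4,5,6,7,8,9} → only 1 remains.
G5 = 4: row 5 has {1,2,3,6,7,8,9}; col 7 has {1,2,3,5,6,7,8,9}; box has {1,2,3,6,7,8,9} → only 4 remains.
J5 = 5: row 5 has {1,2,3,4,6,7,8,9}; col 9 has {1,2,3,4,6,7,8,9}; box has {1,2,3,4,6,7,8,9} → only 5 remains.
D8 = 9: row 8 has {1,2,3,4,5,6,7}; col 4 has {1,2,3,4,5,6,7,8}; box has {1,2,3,4,5,6,7} → only 9 remains.
E8 = 8: row 8 has {1,2,3,4,5,6,7,9}; col 5 has {1,2,3,4,5,6,7,9}; box has {1,2,3,4,5,6,7,9} → only 8 remains.
A1 = 7: row 1 has {1,2,3,4,5,6,8,9}; col 1 has {1,2,3,4,5,8,9}; box has {1,2,3,4,5,8,9} → only 7 remains.
A2 = 6: row 2 has {1,2,3,4,5,7,8,9}; col 1 has {1,2,3,4,5,7,8,9}; box has {1,2,3,4,5,7,8,9} → only 6 remains.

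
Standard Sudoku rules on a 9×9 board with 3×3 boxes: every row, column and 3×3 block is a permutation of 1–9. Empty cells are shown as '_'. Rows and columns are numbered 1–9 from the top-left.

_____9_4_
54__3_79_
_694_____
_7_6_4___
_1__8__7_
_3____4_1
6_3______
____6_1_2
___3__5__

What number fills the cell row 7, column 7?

row 7, column 8 = 8: row 7 has {3,6}; col 8 has {4,7,9}; box has {1,2,5} → only 8 remains.
row 8, column 8 = 3: row 8 has {1,2,6}; col 8 has {4,7,8,9}; box has {1,2,5,8} → only 3 remains.
row 9, column 8 = 6: row 9 has {3,5}; col 8 has {3,4,7,8,9}; box has {1,2,3,5,8} → only 6 remains.
row 7, column 7 = 9: row 7 has {3,6,8}; col 7 has {1,4,5,7}; box has {1,2,3,5,6,8} → only 9 remains.

9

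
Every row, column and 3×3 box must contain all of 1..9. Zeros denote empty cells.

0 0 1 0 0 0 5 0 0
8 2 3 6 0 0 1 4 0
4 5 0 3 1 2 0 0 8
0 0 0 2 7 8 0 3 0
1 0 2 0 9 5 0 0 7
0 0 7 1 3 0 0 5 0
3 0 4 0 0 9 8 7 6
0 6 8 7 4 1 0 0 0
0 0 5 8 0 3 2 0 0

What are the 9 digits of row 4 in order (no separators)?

R1C5 = 8: row 1 has {1,5}; col 5 has {1,3,4,7,9}; box has {1,2,3,6} → only 8 remains.
R2C5 = 5: row 2 has {1,2,3,4,6,8}; col 5 has {1,3,4,7,8,9}; box has {1,2,3,6,8} → only 5 remains.
R2C6 = 7: row 2 has {1,2,3,4,5,6,8}; col 6 has {1,2,3,5,8,9}; box has {1,2,3,5,6,8} → only 7 remains.
R2C9 = 9: row 2 has {1,2,3,4,5,6,7,8}; col 9 has {6,7,8}; box has {1,4,5,8} → only 9 remains.
R3C8 = 6: row 3 has {1,2,3,4,5,8}; col 8 has {3,4,5,7}; box has {1,4,5,8,9} → only 6 remains.
R5C4 = 4: row 5 has {1,2,5,7,9}; col 4 has {1,2,3,6,7,8}; box has {1,2,3,5,7,8,9} → only 4 remains.
R5C7 = 6: row 5 has {1,2,4,5,7,9}; col 7 has {1,2,5,8}; box has {3,5,7} → only 6 remains.
R5C8 = 8: row 5 has {1,2,4,5,6,7,9}; col 8 has {3,4,5,6,7}; box has {3,5,6,7} → only 8 remains.
R6C6 = 6: row 6 has {1,3,5,7}; col 6 has {1,2,3,5,7,8,9}; box has {1,2,3,4,5,7,8,9} → only 6 remains.
R7C2 = 1: row 7 has {3,4,6,7,8,9}; col 2 has {2,5,6}; box has {3,4,5,6,8} → only 1 remains.
R7C4 = 5: row 7 has {1,3,4,6,7,8,9}; col 4 has {1,2,3,4,6,7,8}; box has {1,3,4,7,8,9} → only 5 remains.
R7C5 = 2: row 7 has {1,3,4,5,6,7,8,9}; col 5 has {1,3,4,5,7,8,9}; box has {1,3,4,5,7,8,9} → only 2 remains.
R8C8 = 9: row 8 has {1,4,6,7,8}; col 8 has {3,4,5,6,7,8}; box has {2,6,7,8} → only 9 remains.
R9C5 = 6: row 9 has {2,3,5,8}; col 5 has {1,2,3,4,5,7,8,9}; box has {1,2,3,4,5,7,8,9} → only 6 remains.
R9C8 = 1: row 9 has {2,3,5,6,8}; col 8 has {3,4,5,6,7,8,9}; box has {2,6,7,8,9} → only 1 remains.
R9C9 = 4: row 9 has {1,2,3,5,6,8}; col 9 has {6,7,8,9}; box has {1,2,6,7,8,9} → only 4 remains.
R1C4 = 9: row 1 has {1,5,8}; col 4 has {1,2,3,4,5,6,7,8}; box has {1,2,3,5,6,7,8} → only 9 remains.
R1C6 = 4: row 1 has {1,5,8,9}; col 6 has {1,2,3,5,6,7,8,9}; box has {1,2,3,5,6,7,8,9} → only 4 remains.
R1C8 = 2: row 1 has {1,4,5,8,9}; col 8 has {1,3,4,5,6,7,8,9}; box has {1,4,5,6,8,9} → only 2 remains.
R1C9 = 3: row 1 has {1,2,4,5,8,9}; col 9 has {4,6,7,8,9}; box has {1,2,4,5,6,8,9} → only 3 remains.
R3C3 = 9: row 3 has {1,2,3,4,5,6,8}; col 3 has {1,2,3,4,5,7,8}; box has {1,2,3,4,5,8} → only 9 remains.
R3C7 = 7: row 3 has {1,2,3,4,5,6,8,9}; col 7 has {1,2,5,6,8}; box has {1,2,3,4,5,6,8,9} → only 7 remains.
R4C3 = 6: row 4 has {2,3,7,8}; col 3 has {1,2,3,4,5,7,8,9}; box has {1,2,7} → only 6 remains.
R4C9 = 1: row 4 has {2,3,6,7,8}; col 9 has {3,4,6,7,8,9}; box has {3,5,6,7,8} → only 1 remains.
R5C2 = 3: row 5 has {1,2,4,5,6,7,8,9}; col 2 has {1,2,5,6}; box has {1,2,6,7} → only 3 remains.
R6C1 = 9: row 6 has {1,3,5,6,7}; col 1 has {1,3,4,8}; box has {1,2,3,6,7} → only 9 remains.
R6C7 = 4: row 6 has {1,3,5,6,7,9}; col 7 has {1,2,5,6,7,8}; box has {1,3,5,6,7,8} → only 4 remains.
R6C9 = 2: row 6 has {1,3,4,5,6,7,9}; col 9 has {1,3,4,6,7,8,9}; box has {1,3,4,5,6,7,8} → only 2 remains.
R8C1 = 2: row 8 has {1,4,6,7,8,9}; col 1 has {1,3,4,8,9}; box has {1,3,4,5,6,8} → only 2 remains.
R8C7 = 3: row 8 has {1,2,4,6,7,8,9}; col 7 has {1,2,4,5,6,7,8}; box has {1,2,4,6,7,8,9} → only 3 remains.
R8C9 = 5: row 8 has {1,2,3,4,6,7,8,9}; col 9 has {1,2,3,4,6,7,8,9}; box has {1,2,3,4,6,7,8,9} → only 5 remains.
R9C1 = 7: row 9 has {1,2,3,4,5,6,8}; col 1 has {1,2,3,4,8,9}; box has {1,2,3,4,5,6,8} → only 7 remains.
R9C2 = 9: row 9 has {1,2,3,4,5,6,7,8}; col 2 has {1,2,3,5,6}; box has {1,2,3,4,5,6,7,8} → only 9 remains.
R1C1 = 6: row 1 has {1,2,3,4,5,8,9}; col 1 has {1,2,3,4,7,8,9}; box has {1,2,3,4,5,8,9} → only 6 remains.
R1C2 = 7: row 1 has {1,2,3,4,5,6,8,9}; col 2 has {1,2,3,5,6,9}; box has {1,2,3,4,5,6,8,9} → only 7 remains.
R4C1 = 5: row 4 has {1,2,3,6,7,8}; col 1 has {1,2,3,4,6,7,8,9}; box has {1,2,3,6,7,9} → only 5 remains.
R4C2 = 4: row 4 has {1,2,3,5,6,7,8}; col 2 has {1,2,3,5,6,7,9}; box has {1,2,3,5,6,7,9} → only 4 remains.
R4C7 = 9: row 4 has {1,2,3,4,5,6,7,8}; col 7 has {1,2,3,4,5,6,7,8}; box has {1,2,3,4,5,6,7,8} → only 9 remains.

546278931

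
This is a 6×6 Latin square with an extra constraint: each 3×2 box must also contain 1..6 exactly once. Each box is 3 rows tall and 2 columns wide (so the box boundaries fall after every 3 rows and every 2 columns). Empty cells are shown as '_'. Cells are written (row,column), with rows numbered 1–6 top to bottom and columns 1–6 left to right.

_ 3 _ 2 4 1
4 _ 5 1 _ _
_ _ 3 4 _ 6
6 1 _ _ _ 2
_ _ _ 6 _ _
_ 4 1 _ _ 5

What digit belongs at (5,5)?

1

(1,1) = 5 (sole candidate).
(1,3) = 6 (sole candidate).
(2,6) = 3 (sole candidate).
(3,2) = 2 (sole candidate).
(3,5) = 5 (sole candidate).
(4,3) = 4 (sole candidate).
(4,5) = 3 (sole candidate).
(5,2) = 5 (sole candidate).
(5,3) = 2 (sole candidate).
(5,5) = 1: row 5 has {2,5,6}; col 5 has {3,4,5}; box has {2,3,5} → only 1 remains.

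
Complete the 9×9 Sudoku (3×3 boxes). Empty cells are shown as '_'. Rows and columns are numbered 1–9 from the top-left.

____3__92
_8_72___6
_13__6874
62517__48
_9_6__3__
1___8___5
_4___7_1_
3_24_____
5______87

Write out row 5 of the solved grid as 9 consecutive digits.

897645321

r4c7 = 9 (sole candidate).
r5c8 = 2: row 5 has {3,6,9}; col 8 has {1,4,7,8,9}; box has {3,4,5,8,9} → only 2 remains.
r5c9 = 1: row 5 has {2,3,6,9}; col 9 has {2,4,5,6,7,8}; box has {2,3,4,5,8,9} → only 1 remains.
r6c8 = 6 (sole candidate).
r8c8 = 5 (sole candidate).
r8c9 = 9 (sole candidate).
r9c2 = 6 (sole candidate).
r2c8 = 3 (sole candidate).
r4c6 = 3 (sole candidate).
r6c7 = 7 (sole candidate).
r7c9 = 3 (sole candidate).
r8c2 = 7 (sole candidate).
r8c7 = 6 (sole candidate).
r1c2 = 5 (sole candidate).
r1c4 = 8 (sole candidate).
r1c7 = 1 (sole candidate).
r2c7 = 5 (sole candidate).
r6c2 = 3 (sole candidate).
r6c3 = 4 (sole candidate).
r7c7 = 2 (sole candidate).
r8c5 = 1 (sole candidate).
r8c6 = 8 (sole candidate).
r9c5 = 9 (sole candidate).
r9c6 = 2 (sole candidate).
r9c7 = 4 (sole candidate).
r1c6 = 4 (sole candidate).
r2c3 = 9 (sole candidate).
r2c6 = 1 (sole candidate).
r3c1 = 2 (sole candidate).
r3c5 = 5 (sole candidate).
r5c5 = 4: row 5 has {1,2,3,6,9}; col 5 has {1,2,3,5,7,8,9}; box has {1,3,6,7,8} → only 4 remains.
r5c6 = 5: row 5 has {1,2,3,4,6,9}; col 6 has {1,2,3,4,6,7,8}; box has {1,3,4,6,7,8} → only 5 remains.
r6c6 = 9 (sole candidate).
r7c3 = 8 (sole candidate).
r7c4 = 5 (sole candidate).
r7c5 = 6 (sole candidate).
r9c3 = 1 (sole candidate).
r9c4 = 3 (sole candidate).
r1c1 = 7 (sole candidate).
r1c3 = 6 (sole candidate).
r2c1 = 4 (sole candidate).
r3c4 = 9 (sole candidate).
r5c1 = 8: row 5 has {1,2,3,4,5,6,9}; col 1 has {1,2,3,4,5,6,7}; box has {1,2,3,4,5,6,9} → only 8 remains.
r5c3 = 7: row 5 has {1,2,3,4,5,6,8,9}; col 3 has {1,2,3,4,5,6,8,9}; box has {1,2,3,4,5,6,8,9} → only 7 remains.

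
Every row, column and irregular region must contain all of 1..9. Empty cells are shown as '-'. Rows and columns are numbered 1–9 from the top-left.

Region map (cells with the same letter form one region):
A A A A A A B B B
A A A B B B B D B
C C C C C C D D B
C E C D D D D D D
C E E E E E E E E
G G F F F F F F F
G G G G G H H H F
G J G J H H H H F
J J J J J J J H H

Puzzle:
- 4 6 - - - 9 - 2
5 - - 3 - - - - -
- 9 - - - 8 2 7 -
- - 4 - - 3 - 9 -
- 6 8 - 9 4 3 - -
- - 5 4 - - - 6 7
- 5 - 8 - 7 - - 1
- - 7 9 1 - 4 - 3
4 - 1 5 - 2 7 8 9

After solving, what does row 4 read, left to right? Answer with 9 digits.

r1c6 = 1 (sole candidate).
r1c8 = 5 (sole candidate).
r2c6 = 6 (sole candidate).
r3c3 = 3 (sole candidate).
r3c9 = 4 (sole candidate).
r5c9 = 5 (sole candidate).
r6c6 = 9 (sole candidate).
r6c7 = 8 (sole candidate).
r7c7 = 6 (sole candidate).
r8c2 = 8 (sole candidate).
r8c6 = 5 (sole candidate).
r8c8 = 2 (sole candidate).
r9c2 = 3 (sole candidate).
r9c5 = 6 (sole candidate).
r1c4 = 7 (sole candidate).
r2c2 = 2 (sole candidate).
r2c3 = 9 (sole candidate).
r2c7 = 1 (sole candidate).
r2c8 = 4 (sole candidate).
r2c9 = 8 (sole candidate).
r3c5 = 5 (sole candidate).
r4c5 = 8: row 4 has {3,4,9}; col 5 has {1,5,6,9}; region has {2,3,4,7,9} → only 8 remains.
r4c7 = 5: row 4 has {3,4,8,9}; col 7 has {1,2,3,4,6,7,8,9}; region has {2,3,4,7,8,9} → only 5 remains.
r4c9 = 6: row 4 has {3,4,5,8,9}; col 9 has {1,2,3,4,5,7,8,9}; region has {2,3,4,5,7,8,9} → only 6 remains.
r5c8 = 1 (sole candidate).
r6c2 = 1 (sole candidate).
r6c5 = 2 (sole candidate).
r7c3 = 2 (sole candidate).
r7c8 = 3 (sole candidate).
r8c1 = 6 (sole candidate).
r1c5 = 3 (sole candidate).
r2c5 = 7 (sole candidate).
r3c1 = 1 (sole candidate).
r3c4 = 6 (sole candidate).
r4c2 = 7: row 4 has {3,4,5,6,8,9}; col 2 has {1,2,3,4,5,6,8,9}; region has {1,3,4,5,6,8,9} → only 7 remains.
r4c4 = 1: row 4 has {3,4,5,6,7,8,9}; col 4 has {3,4,5,6,7,8,9}; region has {2,3,4,5,6,7,8,9} → only 1 remains.
r5c4 = 2 (sole candidate).
r6c1 = 3 (sole candidate).
r7c1 = 9 (sole candidate).
r7c5 = 4 (sole candidate).
r1c1 = 8 (sole candidate).
r4c1 = 2: row 4 has {1,3,4,5,6,7,8,9}; col 1 has {1,3,4,5,6,8,9}; region has {1,3,4,5,6,8,9} → only 2 remains.

274183596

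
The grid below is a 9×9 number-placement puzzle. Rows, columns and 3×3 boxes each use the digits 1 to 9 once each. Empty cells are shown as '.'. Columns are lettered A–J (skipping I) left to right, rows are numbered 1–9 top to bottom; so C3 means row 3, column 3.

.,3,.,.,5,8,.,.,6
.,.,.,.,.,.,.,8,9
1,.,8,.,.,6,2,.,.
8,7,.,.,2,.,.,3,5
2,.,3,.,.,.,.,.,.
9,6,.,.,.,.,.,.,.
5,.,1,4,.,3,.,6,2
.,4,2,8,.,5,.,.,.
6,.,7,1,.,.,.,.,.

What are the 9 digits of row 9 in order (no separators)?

C4 = 4 (sole candidate).
C6 = 5 (sole candidate).
A8 = 3 (sole candidate).
E9 = 9: row 9 has {1,6,7}; col 5 has {2,5}; box has {1,3,4,5,8} → only 9 remains.
F9 = 2: row 9 has {1,6,7,9}; col 6 has {3,5,6,8}; box has {1,3,4,5,8,9} → only 2 remains.
C1 = 9 (sole candidate).
C2 = 6 (sole candidate).
B3 = 5 (sole candidate).
B5 = 1 (sole candidate).
E7 = 7 (sole candidate).
E8 = 6 (sole candidate).
B9 = 8: row 9 has {1,2,6,7,9}; col 2 has {1,3,4,5,6,7}; box has {1,2,3,4,5,6,7} → only 8 remains.
B2 = 2 (sole candidate).
B7 = 9 (sole candidate).
G7 = 8 (sole candidate).
D1 = 2 (hidden single in row 1).
G2 = 5 (hidden single in row 2).
D3 = 9 (hidden single in row 3).
D4 = 6 (sole candidate).
D5 = 5 (hidden single in row 5).
G5 = 6 (hidden single in row 5).
H6 = 2 (hidden single in row 6).
H9 = 5: in row 9, 5 can only go here (every other open cell in that row sees a 5).
G9 = 3: in column 7, 3 can only go here (every other open cell in that column sees a 3).
J9 = 4: row 9 has {1,2,3,5,6,7,8,9}; col 9 has {2,5,6,9}; box has {2,3,5,6,8} → only 4 remains.

687192354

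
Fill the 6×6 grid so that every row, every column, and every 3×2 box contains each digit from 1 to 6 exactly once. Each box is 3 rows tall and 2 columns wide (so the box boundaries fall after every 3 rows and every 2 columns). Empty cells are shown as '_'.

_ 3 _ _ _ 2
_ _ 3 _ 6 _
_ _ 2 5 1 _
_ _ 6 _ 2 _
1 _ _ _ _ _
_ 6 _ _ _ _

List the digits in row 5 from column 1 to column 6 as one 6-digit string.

124356

R3C2 = 4: row 3 has {1,2,5}; col 2 has {3,6}; box has {3} → only 4 remains.
R3C6 = 3: row 3 has {1,2,4,5}; col 6 has {2}; box has {1,2,6} → only 3 remains.
R4C2 = 5: row 4 has {2,6}; col 2 has {3,4,6}; box has {1,6} → only 5 remains.
R5C2 = 2: row 5 has {1}; col 2 has {3,4,5,6}; box has {1,5,6} → only 2 remains.
R2C2 = 1: row 2 has {3,6}; col 2 has {2,3,4,5,6}; box has {3,4} → only 1 remains.
R2C4 = 4: row 2 has {1,3,6}; col 4 has {5}; box has {2,3,5} → only 4 remains.
R2C6 = 5: row 2 has {1,3,4,6}; col 6 has {2,3}; box has {1,2,3,6} → only 5 remains.
R3C1 = 6: row 3 has {1,2,3,4,5}; col 1 has {1}; box has {1,3,4} → only 6 remains.
R5C4 = 3: row 5 has {1,2}; col 4 has {4,5}; box has {6} → only 3 remains.
R1C1 = 5: row 1 has {2,3}; col 1 has {1,6}; box has {1,3,4,6} → only 5 remains.
R1C3 = 1: row 1 has {2,3,5}; col 3 has {2,3,6}; box has {2,3,4,5} → only 1 remains.
R1C4 = 6: row 1 has {1,2,3,5}; col 4 has {3,4,5}; box has {1,2,3,4,5} → only 6 remains.
R1C5 = 4: row 1 has {1,2,3,5,6}; col 5 has {1,2,6}; box has {1,2,3,5,6} → only 4 remains.
R2C1 = 2: row 2 has {1,3,4,5,6}; col 1 has {1,5,6}; box has {1,3,4,5,6} → only 2 remains.
R4C4 = 1: row 4 has {2,5,6}; col 4 has {3,4,5,6}; box has {3,6} → only 1 remains.
R4C6 = 4: row 4 has {1,2,5,6}; col 6 has {2,3,5}; box has {2} → only 4 remains.
R5C5 = 5: row 5 has {1,2,3}; col 5 has {1,2,4,6}; box has {2,4} → only 5 remains.
R5C6 = 6: row 5 has {1,2,3,5}; col 6 has {2,3,4,5}; box has {2,4,5} → only 6 remains.
R6C4 = 2: row 6 has {6}; col 4 has {1,3,4,5,6}; box has {1,3,6} → only 2 remains.
R6C5 = 3: row 6 has {2,6}; col 5 has {1,2,4,5,6}; box has {2,4,5,6} → only 3 remains.
R6C6 = 1: row 6 has {2,3,6}; col 6 has {2,3,4,5,6}; box has {2,3,4,5,6} → only 1 remains.
R4C1 = 3: row 4 has {1,2,4,5,6}; col 1 has {1,2,5,6}; box has {1,2,5,6} → only 3 remains.
R5C3 = 4: row 5 has {1,2,3,5,6}; col 3 has {1,2,3,6}; box has {1,2,3,6} → only 4 remains.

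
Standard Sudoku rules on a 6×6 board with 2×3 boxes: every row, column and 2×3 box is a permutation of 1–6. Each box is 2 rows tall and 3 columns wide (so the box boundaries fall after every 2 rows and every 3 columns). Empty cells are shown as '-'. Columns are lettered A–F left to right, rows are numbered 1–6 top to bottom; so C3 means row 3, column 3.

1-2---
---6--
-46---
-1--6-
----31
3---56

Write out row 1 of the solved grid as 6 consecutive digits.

E1 = 4: row 1 has {1,2}; col 5 has {3,5,6}; box has {6} → only 4 remains.
B6 = 2: row 6 has {3,5,6}; col 2 has {1,4}; box has {3} → only 2 remains.
D6 = 4: row 6 has {2,3,5,6}; col 4 has {6}; box has {1,3,5,6} → only 4 remains.
D5 = 2: row 5 has {1,3}; col 4 has {4,6}; box has {1,3,4,5,6} → only 2 remains.
C6 = 1: row 6 has {2,3,4,5,6}; col 3 has {2,6}; box has {2,3} → only 1 remains.
B1 = 6: in row 1, 6 can only go here (every other open cell in that row sees a 6).
B5 = 5: row 5 has {1,2,3}; col 2 has {1,2,4,6}; box has {1,2,3} → only 5 remains.
C5 = 4: row 5 has {1,2,3,5}; col 3 has {1,2,6}; box has {1,2,3,5} → only 4 remains.
B2 = 3: row 2 has {6}; col 2 has {1,2,4,5,6}; box has {1,2,6} → only 3 remains.
C2 = 5: row 2 has {3,6}; col 3 has {1,2,4,6}; box has {1,2,3,6} → only 5 remains.
F2 = 2: row 2 has {3,5,6}; col 6 has {1,6}; box has {4,6} → only 2 remains.
C4 = 3: row 4 has {1,6}; col 3 has {1,2,4,5,6}; box has {1,4,6} → only 3 remains.
D4 = 5: row 4 has {1,3,6}; col 4 has {2,4,6}; box has {6} → only 5 remains.
F4 = 4: row 4 has {1,3,5,6}; col 6 has {1,2,6}; box has {5,6} → only 4 remains.
A5 = 6: row 5 has {1,2,3,4,5}; col 1 has {1,3}; box has {1,2,3,4,5} → only 6 remains.
D1 = 3: row 1 has {1,2,4,6}; col 4 has {2,4,5,6}; box has {2,4,6} → only 3 remains.
F1 = 5: row 1 has {1,2,3,4,6}; col 6 has {1,2,4,6}; box has {2,3,4,6} → only 5 remains.

162345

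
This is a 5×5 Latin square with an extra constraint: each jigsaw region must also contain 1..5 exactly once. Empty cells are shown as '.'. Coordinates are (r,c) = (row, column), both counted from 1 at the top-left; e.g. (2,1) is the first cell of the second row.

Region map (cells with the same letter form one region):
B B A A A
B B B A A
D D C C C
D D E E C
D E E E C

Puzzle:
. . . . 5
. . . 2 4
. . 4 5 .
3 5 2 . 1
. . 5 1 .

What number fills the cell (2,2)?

(1,4) = 3 (sole candidate).
(4,4) = 4 (sole candidate).
(5,2) = 3 (sole candidate).
(5,5) = 2 (sole candidate).
(1,3) = 1 (sole candidate).
(2,2) = 1: row 2 has {2,4}; col 2 has {3,5}; region has {} → only 1 remains.

1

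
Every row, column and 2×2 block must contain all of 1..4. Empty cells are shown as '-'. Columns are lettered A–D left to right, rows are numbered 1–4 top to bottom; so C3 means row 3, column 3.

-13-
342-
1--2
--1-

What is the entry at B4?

2

A1 = 2 (sole candidate).
D1 = 4 (sole candidate).
D2 = 1 (sole candidate).
B3 = 3 (sole candidate).
C3 = 4 (sole candidate).
A4 = 4 (sole candidate).
B4 = 2: row 4 has {1,4}; col 2 has {1,3,4}; box has {1,3,4} → only 2 remains.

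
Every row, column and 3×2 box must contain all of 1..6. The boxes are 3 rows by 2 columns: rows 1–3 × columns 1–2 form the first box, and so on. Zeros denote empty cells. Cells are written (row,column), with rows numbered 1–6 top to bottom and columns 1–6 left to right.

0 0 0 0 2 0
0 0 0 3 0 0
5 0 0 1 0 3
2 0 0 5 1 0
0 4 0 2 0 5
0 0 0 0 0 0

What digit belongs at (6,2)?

5

(1,3) = 5: in row 1, 5 can only go here (every other open cell in that row sees a 5).
(2,5) = 5: in row 2, 5 can only go here (every other open cell in that row sees a 5).
(6,6) = 2: in row 6, 2 can only go here (every other open cell in that row sees a 2).
(6,2) = 5: in row 6, 5 can only go here (every other open cell in that row sees a 5).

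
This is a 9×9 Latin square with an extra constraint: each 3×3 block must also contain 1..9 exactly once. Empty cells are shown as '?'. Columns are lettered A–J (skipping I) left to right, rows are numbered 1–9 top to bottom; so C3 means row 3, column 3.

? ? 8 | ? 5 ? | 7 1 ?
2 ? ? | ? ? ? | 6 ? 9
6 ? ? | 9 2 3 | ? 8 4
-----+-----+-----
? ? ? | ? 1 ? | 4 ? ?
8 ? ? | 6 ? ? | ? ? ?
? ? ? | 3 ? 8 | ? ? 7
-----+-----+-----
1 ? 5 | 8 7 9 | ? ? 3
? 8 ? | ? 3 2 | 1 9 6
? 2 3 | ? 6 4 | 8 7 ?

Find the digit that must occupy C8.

7

D1 = 4 (sole candidate).
F1 = 6 (sole candidate).
J1 = 2 (sole candidate).
E2 = 8 (sole candidate).
G3 = 5 (sole candidate).
G7 = 2 (sole candidate).
H7 = 4 (sole candidate).
D8 = 5 (sole candidate).
A9 = 9 (sole candidate).
D9 = 1 (sole candidate).
J9 = 5 (sole candidate).
A1 = 3 (sole candidate).
B1 = 9 (sole candidate).
D2 = 7 (sole candidate).
F2 = 1 (sole candidate).
H2 = 3 (sole candidate).
D4 = 2 (sole candidate).
J4 = 8 (sole candidate).
J5 = 1 (sole candidate).
G6 = 9 (sole candidate).
B7 = 6 (sole candidate).
C2 = 4 (sole candidate).
G5 = 3 (sole candidate).
E6 = 4 (sole candidate).
C8 = 7: row 8 has {1,2,3,5,6,8,9}; col 3 has {3,4,5,8}; box has {1,2,3,5,6,8,9} → only 7 remains.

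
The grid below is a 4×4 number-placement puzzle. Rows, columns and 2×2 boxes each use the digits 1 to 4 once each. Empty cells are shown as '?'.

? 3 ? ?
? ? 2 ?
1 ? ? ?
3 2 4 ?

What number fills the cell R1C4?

4

R1C3 = 1 (sole candidate).
R1C4 = 4: row 1 has {1,3}; col 4 has {}; box has {1,2} → only 4 remains.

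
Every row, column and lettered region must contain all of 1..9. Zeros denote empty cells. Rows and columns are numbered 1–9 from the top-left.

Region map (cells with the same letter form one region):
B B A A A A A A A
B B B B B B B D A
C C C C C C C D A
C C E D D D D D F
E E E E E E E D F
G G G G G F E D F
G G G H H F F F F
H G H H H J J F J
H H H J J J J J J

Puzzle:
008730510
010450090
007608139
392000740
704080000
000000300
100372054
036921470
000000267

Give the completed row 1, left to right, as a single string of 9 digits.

928734516

R2C3 = 3: row 2 has {1,4,5,9}; col 3 has {2,4,6,7,8}; region has {1,4,5} → only 3 remains.
R3C5 = 4: row 3 has {1,3,6,7,8,9}; col 5 has {2,3,5,7,8}; region has {1,3,6,7,8,9} → only 4 remains.
R5C8 = 2: row 5 has {4,7,8}; col 8 has {1,3,4,5,6,7,9}; region has {3,4,7,9} → only 2 remains.
R6C8 = 8: row 6 has {3}; col 8 has {1,2,3,4,5,6,7,9}; region has {2,3,4,7,9} → only 8 remains.
R7C3 = 9: row 7 has {1,2,3,4,5,7}; col 3 has {2,3,4,6,7,8}; region has {1,3} → only 9 remains.
R9C5 = 9: row 9 has {2,6,7}; col 5 has {2,3,4,5,7,8}; region has {1,2,4,6,7} → only 9 remains.
R6C3 = 5: row 6 has {3,8}; col 3 has {2,3,4,6,7,8,9}; region has {1,3,9} → only 5 remains.
R6C4 = 2: row 6 has {3,5,8}; col 4 has {3,4,6,7,9}; region has {1,3,5,9} → only 2 remains.
R6C5 = 6: row 6 has {2,3,5,8}; col 5 has {2,3,4,5,7,8,9}; region has {1,2,3,5,9} → only 6 remains.
R6C6 = 9: row 6 has {2,3,5,6,8}; col 6 has {1,2,8}; region has {2,4,5,7} → only 9 remains.
R6C9 = 1: row 6 has {2,3,5,6,8,9}; col 9 has {4,7,9}; region has {2,4,5,7,9} → only 1 remains.
R7C2 = 8: row 7 has {1,2,3,4,5,7,9}; col 2 has {1,3,9}; region has {1,2,3,5,6,9} → only 8 remains.
R7C7 = 6: row 7 has {1,2,3,4,5,7,8,9}; col 7 has {1,2,3,4,5,7}; region has {1,2,4,5,7,9} → only 6 remains.
R9C3 = 1: row 9 has {2,6,7,9}; col 3 has {2,3,4,5,6,7,8,9}; region has {2,3,6,7,9} → only 1 remains.
R2C7 = 8: row 2 has {1,3,4,5,9}; col 7 has {1,2,3,4,5,6,7}; region has {1,3,4,5} → only 8 remains.
R4C5 = 1: row 4 has {2,3,4,7,9}; col 5 has {2,3,4,5,6,7,8,9}; region has {2,3,4,7,8,9} → only 1 remains.
R4C9 = 8: row 4 has {1,2,3,4,7,9}; col 9 has {1,4,7,9}; region has {1,2,4,5,6,7,9} → only 8 remains.
R5C7 = 9: row 5 has {2,4,7,8}; col 7 has {1,2,3,4,5,6,7,8}; region has {2,3,4,7,8} → only 9 remains.
R5C9 = 3: row 5 has {2,4,7,8,9}; col 9 has {1,4,7,8,9}; region has {1,2,4,5,6,7,8,9} → only 3 remains.
R6C1 = 4: row 6 has {1,2,3,5,6,8,9}; col 1 has {1,3,7}; region has {1,2,3,5,6,8,9} → only 4 remains.
R6C2 = 7: row 6 has {1,2,3,4,5,6,8,9}; col 2 has {1,3,8,9}; region has {1,2,3,4,5,6,8,9} → only 7 remains.
R8C9 = 5: row 8 has {1,2,3,4,6,7,9}; col 9 has {1,3,4,7,8,9}; region has {1,2,4,6,7,9} → only 5 remains.
R9C4 = 8: row 9 has {1,2,6,7,9}; col 4 has {2,3,4,6,7,9}; region has {1,2,4,5,6,7,9} → only 8 remains.
R9C6 = 3: row 9 has {1,2,6,7,8,9}; col 6 has {1,2,8,9}; region has {1,2,4,5,6,7,8,9} → only 3 remains.
R4C4 = 5: row 4 has {1,2,3,4,7,8,9}; col 4 has {2,3,4,6,7,8,9}; region has {1,2,3,4,7,8,9} → only 5 remains.
R4C6 = 6: row 4 has {1,2,3,4,5,7,8,9}; col 6 has {1,2,3,8,9}; region has {1,2,3,4,5,7,8,9} → only 6 remains.
R5C4 = 1: row 5 has {2,3,4,7,8,9}; col 4 has {2,3,4,5,6,7,8,9}; region has {2,3,4,7,8,9} → only 1 remains.
R5C6 = 5: row 5 has {1,2,3,4,7,8,9}; col 6 has {1,2,3,6,8,9}; region has {1,2,3,4,7,8,9} → only 5 remains.
R8C1 = 8: row 8 has {1,2,3,4,5,6,7,9}; col 1 has {1,3,4,7}; region has {1,2,3,6,7,9} → only 8 remains.
R9C1 = 5: row 9 has {1,2,3,6,7,8,9}; col 1 has {1,3,4,7,8}; region has {1,2,3,6,7,8,9} → only 5 remains.
R9C2 = 4: row 9 has {1,2,3,5,6,7,8,9}; col 2 has {1,3,7,8,9}; region has {1,2,3,5,6,7,8,9} → only 4 remains.
R1C6 = 4: row 1 has {1,3,5,7,8}; col 6 has {1,2,3,5,6,8,9}; region has {1,3,5,7,8,9} → only 4 remains.
R2C6 = 7: row 2 has {1,3,4,5,8,9}; col 6 has {1,2,3,4,5,6,8,9}; region has {1,3,4,5,8} → only 7 remains.
R3C1 = 2: row 3 has {1,3,4,6,7,8,9}; col 1 has {1,3,4,5,7,8}; region has {1,3,4,6,7,8,9} → only 2 remains.
R3C2 = 5: row 3 has {1,2,3,4,6,7,8,9}; col 2 has {1,3,4,7,8,9}; region has {1,2,3,4,6,7,8,9} → only 5 remains.
R5C2 = 6: row 5 has {1,2,3,4,5,7,8,9}; col 2 has {1,3,4,5,7,8,9}; region has {1,2,3,4,5,7,8,9} → only 6 remains.
R1C2 = 2: row 1 has {1,3,4,5,7,8}; col 2 has {1,3,4,5,6,7,8,9}; region has {1,3,4,5,7,8} → only 2 remains.
R1C9 = 6: row 1 has {1,2,3,4,5,7,8}; col 9 has {1,3,4,5,7,8,9}; region has {1,3,4,5,7,8,9} → only 6 remains.
R2C1 = 6: row 2 has {1,3,4,5,7,8,9}; col 1 has {1,2,3,4,5,7,8}; region has {1,2,3,4,5,7,8} → only 6 remains.
R2C9 = 2: row 2 has {1,3,4,5,6,7,8,9}; col 9 has {1,3,4,5,6,7,8,9}; region has {1,3,4,5,6,7,8,9} → only 2 remains.
R1C1 = 9: row 1 has {1,2,3,4,5,6,7,8}; col 1 has {1,2,3,4,5,6,7,8}; region has {1,2,3,4,5,6,7,8} → only 9 remains.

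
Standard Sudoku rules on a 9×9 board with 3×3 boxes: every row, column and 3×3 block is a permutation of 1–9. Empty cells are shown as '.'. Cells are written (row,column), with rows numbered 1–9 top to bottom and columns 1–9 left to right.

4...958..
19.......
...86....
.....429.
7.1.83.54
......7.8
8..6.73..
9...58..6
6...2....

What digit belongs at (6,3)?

(2,6) = 2 (sole candidate).
(3,6) = 1 (sole candidate).
(5,7) = 6 (sole candidate).
(6,5) = 1 (sole candidate).
(6,8) = 3 (sole candidate).
(7,5) = 4 (sole candidate).
(9,6) = 9 (sole candidate).
(4,5) = 7 (sole candidate).
(4,9) = 1 (sole candidate).
(5,2) = 2 (sole candidate).
(5,4) = 9 (sole candidate).
(6,1) = 5 (sole candidate).
(6,4) = 2 (sole candidate).
(6,6) = 6 (sole candidate).
(2,5) = 3 (sole candidate).
(4,1) = 3 (sole candidate).
(4,4) = 5 (sole candidate).
(6,2) = 4 (sole candidate).
(6,3) = 9: row 6 has {1,2,3,4,5,6,7,8}; col 3 has {1}; box has {1,2,3,4,5,7} → only 9 remains.

9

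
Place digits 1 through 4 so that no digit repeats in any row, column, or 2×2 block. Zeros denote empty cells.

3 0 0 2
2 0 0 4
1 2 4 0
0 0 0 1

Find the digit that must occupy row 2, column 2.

row 1, column 3 = 1 (sole candidate).
row 2, column 2 = 1: row 2 has {2,4}; col 2 has {2}; box has {2,3} → only 1 remains.

1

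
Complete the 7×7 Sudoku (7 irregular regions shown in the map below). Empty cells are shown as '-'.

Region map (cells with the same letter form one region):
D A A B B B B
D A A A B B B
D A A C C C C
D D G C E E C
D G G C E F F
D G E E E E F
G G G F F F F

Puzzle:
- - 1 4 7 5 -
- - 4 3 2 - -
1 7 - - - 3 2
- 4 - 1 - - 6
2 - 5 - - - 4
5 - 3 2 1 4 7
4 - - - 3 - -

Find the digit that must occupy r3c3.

6

r1c7 = 3: row 1 has {1,4,5,7}; col 7 has {2,4,6,7}; region has {2,4,5,7} → only 3 remains.
r2c7 = 1: row 2 has {2,3,4}; col 7 has {2,3,4,6,7}; region has {2,3,4,5,7} → only 1 remains.
r3c3 = 6: row 3 has {1,2,3,7}; col 3 has {1,3,4,5}; region has {1,3,4,7} → only 6 remains.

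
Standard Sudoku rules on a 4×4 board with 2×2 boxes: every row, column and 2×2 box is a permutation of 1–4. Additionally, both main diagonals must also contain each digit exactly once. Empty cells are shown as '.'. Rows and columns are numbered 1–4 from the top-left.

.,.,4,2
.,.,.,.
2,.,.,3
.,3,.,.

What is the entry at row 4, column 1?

row 1, column 2 = 1 (sole candidate).
row 2, column 4 = 1 (sole candidate).
row 3, column 2 = 4 (sole candidate).
row 3, column 3 = 1 (sole candidate).
row 4, column 1 = 1: row 4 has {3}; col 1 has {2}; box has {2,3,4}; anti-diagonal has {2,4} → only 1 remains.

1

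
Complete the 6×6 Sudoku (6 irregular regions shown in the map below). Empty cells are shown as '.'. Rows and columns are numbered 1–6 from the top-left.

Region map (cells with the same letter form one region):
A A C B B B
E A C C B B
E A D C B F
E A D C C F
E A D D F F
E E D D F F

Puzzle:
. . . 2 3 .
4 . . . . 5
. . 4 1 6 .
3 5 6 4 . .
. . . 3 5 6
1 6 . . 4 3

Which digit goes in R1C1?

6

R1C1 = 6: row 1 has {2,3}; col 1 has {1,3,4}; region has {5} → only 6 remains.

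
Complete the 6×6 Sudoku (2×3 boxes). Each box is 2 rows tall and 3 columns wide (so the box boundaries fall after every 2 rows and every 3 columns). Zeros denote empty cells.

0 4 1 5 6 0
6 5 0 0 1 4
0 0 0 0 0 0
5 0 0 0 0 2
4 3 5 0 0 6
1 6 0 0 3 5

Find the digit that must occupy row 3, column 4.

6

row 1, column 6 = 3: row 1 has {1,4,5,6}; col 6 has {2,4,5,6}; box has {1,4,5,6} → only 3 remains.
row 2, column 4 = 2: row 2 has {1,4,5,6}; col 4 has {5}; box has {1,3,4,5,6} → only 2 remains.
row 3, column 6 = 1: row 3 has {}; col 6 has {2,3,4,5,6}; box has {2} → only 1 remains.
row 4, column 2 = 1: row 4 has {2,5}; col 2 has {3,4,5,6}; box has {5} → only 1 remains.
row 4, column 5 = 4: row 4 has {1,2,5}; col 5 has {1,3,6}; box has {1,2} → only 4 remains.
row 5, column 4 = 1: row 5 has {3,4,5,6}; col 4 has {2,5}; box has {3,5,6} → only 1 remains.
row 5, column 5 = 2: row 5 has {1,3,4,5,6}; col 5 has {1,3,4,6}; box has {1,3,5,6} → only 2 remains.
row 6, column 3 = 2: row 6 has {1,3,5,6}; col 3 has {1,5}; box has {1,3,4,5,6} → only 2 remains.
row 6, column 4 = 4: row 6 has {1,2,3,5,6}; col 4 has {1,2,5}; box has {1,2,3,5,6} → only 4 remains.
row 1, column 1 = 2: row 1 has {1,3,4,5,6}; col 1 has {1,4,5,6}; box has {1,4,5,6} → only 2 remains.
row 2, column 3 = 3: row 2 has {1,2,4,5,6}; col 3 has {1,2,5}; box has {1,2,4,5,6} → only 3 remains.
row 3, column 1 = 3: row 3 has {1}; col 1 has {1,2,4,5,6}; box has {1,5} → only 3 remains.
row 3, column 2 = 2: row 3 has {1,3}; col 2 has {1,3,4,5,6}; box has {1,3,5} → only 2 remains.
row 3, column 4 = 6: row 3 has {1,2,3}; col 4 has {1,2,4,5}; box has {1,2,4} → only 6 remains.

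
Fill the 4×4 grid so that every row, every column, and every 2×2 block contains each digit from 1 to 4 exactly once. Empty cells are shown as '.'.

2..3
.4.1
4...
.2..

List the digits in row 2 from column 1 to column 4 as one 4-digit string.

row 1, column 2 = 1: row 1 has {2,3}; col 2 has {2,4}; box has {2,4} → only 1 remains.
row 1, column 3 = 4: row 1 has {1,2,3}; col 3 has {}; box has {1,3} → only 4 remains.
row 2, column 1 = 3: row 2 has {1,4}; col 1 has {2,4}; box has {1,2,4} → only 3 remains.
row 2, column 3 = 2: row 2 has {1,3,4}; col 3 has {4}; box has {1,3,4} → only 2 remains.

3421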